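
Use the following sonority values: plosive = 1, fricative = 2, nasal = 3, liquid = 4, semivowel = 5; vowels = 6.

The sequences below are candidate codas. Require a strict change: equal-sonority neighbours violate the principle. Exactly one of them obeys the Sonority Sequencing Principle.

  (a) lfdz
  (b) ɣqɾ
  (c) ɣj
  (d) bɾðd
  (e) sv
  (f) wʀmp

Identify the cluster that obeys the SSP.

(a) lfdz: profile 4-2-1-2 — violates.
(b) ɣqɾ: profile 2-1-4 — violates.
(c) ɣj: profile 2-5 — violates.
(d) bɾðd: profile 1-4-2-1 — violates.
(e) sv: profile 2-2 — violates.
(f) wʀmp: profile 5-4-3-1 — obeys.

f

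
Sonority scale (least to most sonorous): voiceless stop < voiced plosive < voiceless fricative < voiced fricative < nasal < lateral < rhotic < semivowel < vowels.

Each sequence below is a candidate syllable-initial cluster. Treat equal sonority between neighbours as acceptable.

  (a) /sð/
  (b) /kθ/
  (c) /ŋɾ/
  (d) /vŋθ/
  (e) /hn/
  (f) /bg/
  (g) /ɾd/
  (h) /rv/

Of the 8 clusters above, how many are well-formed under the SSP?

(a) /sð/: profile 3-4 — obeys.
(b) /kθ/: profile 1-3 — obeys.
(c) /ŋɾ/: profile 5-7 — obeys.
(d) /vŋθ/: profile 4-5-3 — violates.
(e) /hn/: profile 3-5 — obeys.
(f) /bg/: profile 2-2 — obeys.
(g) /ɾd/: profile 7-2 — violates.
(h) /rv/: profile 7-4 — violates.

5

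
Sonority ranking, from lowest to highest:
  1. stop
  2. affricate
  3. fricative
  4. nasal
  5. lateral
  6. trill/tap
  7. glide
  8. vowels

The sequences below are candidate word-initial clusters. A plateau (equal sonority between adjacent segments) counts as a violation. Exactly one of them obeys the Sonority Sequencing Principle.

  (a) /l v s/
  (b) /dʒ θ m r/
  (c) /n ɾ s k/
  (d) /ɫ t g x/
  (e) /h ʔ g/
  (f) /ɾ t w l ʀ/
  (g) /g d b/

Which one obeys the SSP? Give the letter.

(a) /l v s/: profile 5-3-3 — violates.
(b) /dʒ θ m r/: profile 2-3-4-6 — obeys.
(c) /n ɾ s k/: profile 4-6-3-1 — violates.
(d) /ɫ t g x/: profile 5-1-1-3 — violates.
(e) /h ʔ g/: profile 3-1-1 — violates.
(f) /ɾ t w l ʀ/: profile 6-1-7-5-6 — violates.
(g) /g d b/: profile 1-1-1 — violates.

b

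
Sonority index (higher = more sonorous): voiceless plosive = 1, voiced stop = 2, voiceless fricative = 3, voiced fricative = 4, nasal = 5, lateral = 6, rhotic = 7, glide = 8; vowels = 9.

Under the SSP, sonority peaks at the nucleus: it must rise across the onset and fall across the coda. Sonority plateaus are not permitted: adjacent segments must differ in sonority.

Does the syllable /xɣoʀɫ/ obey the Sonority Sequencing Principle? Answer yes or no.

Onset: /x/ is a voiceless fricative (sonority 3), /ɣ/ is a voiced fricative (sonority 4); then the nucleus /o/ (sonority 9).
Onset profile 3-4-9 — rises to the nucleus.
Coda: /ʀ/ is a rhotic (sonority 7), /ɫ/ is a lateral (sonority 6).
Coda profile 9-7-6 — falls from the nucleus.

yes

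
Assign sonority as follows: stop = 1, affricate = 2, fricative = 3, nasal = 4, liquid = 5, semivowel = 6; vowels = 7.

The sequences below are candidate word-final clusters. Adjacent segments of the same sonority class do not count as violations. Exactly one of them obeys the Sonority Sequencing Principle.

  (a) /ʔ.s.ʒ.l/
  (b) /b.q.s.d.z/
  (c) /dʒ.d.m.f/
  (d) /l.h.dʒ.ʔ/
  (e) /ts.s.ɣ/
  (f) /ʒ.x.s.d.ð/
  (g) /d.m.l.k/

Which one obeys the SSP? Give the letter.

(a) sonority 1-3-3-5: ill-formed.
(b) sonority 1-1-3-1-3: ill-formed.
(c) sonority 2-1-4-3: ill-formed.
(d) sonority 5-3-2-1: well-formed.
(e) sonority 2-3-3: ill-formed.
(f) sonority 3-3-3-1-3: ill-formed.
(g) sonority 1-4-5-1: ill-formed.

d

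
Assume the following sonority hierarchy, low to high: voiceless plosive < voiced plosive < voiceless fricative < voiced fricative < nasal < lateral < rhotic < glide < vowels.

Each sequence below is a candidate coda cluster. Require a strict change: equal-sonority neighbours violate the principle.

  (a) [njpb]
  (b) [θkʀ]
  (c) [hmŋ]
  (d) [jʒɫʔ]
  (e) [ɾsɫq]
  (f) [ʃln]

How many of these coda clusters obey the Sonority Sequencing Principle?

(a) [njpb]: profile 5-8-1-2 — violates.
(b) [θkʀ]: profile 3-1-7 — violates.
(c) [hmŋ]: profile 3-5-5 — violates.
(d) [jʒɫʔ]: profile 8-4-6-1 — violates.
(e) [ɾsɫq]: profile 7-3-6-1 — violates.
(f) [ʃln]: profile 3-6-5 — violates.

0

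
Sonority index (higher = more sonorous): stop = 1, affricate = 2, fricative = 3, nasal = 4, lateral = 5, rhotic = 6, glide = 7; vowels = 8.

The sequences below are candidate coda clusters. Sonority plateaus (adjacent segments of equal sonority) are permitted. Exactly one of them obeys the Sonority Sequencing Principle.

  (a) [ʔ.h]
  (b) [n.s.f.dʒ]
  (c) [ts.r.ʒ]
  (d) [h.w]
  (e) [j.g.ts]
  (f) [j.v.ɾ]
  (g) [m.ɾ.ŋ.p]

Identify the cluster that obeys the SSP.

b

(a) 1-3 → violates
(b) 4-3-3-2 → obeys
(c) 2-6-3 → violates
(d) 3-7 → violates
(e) 7-1-2 → violates
(f) 7-3-6 → violates
(g) 4-6-4-1 → violates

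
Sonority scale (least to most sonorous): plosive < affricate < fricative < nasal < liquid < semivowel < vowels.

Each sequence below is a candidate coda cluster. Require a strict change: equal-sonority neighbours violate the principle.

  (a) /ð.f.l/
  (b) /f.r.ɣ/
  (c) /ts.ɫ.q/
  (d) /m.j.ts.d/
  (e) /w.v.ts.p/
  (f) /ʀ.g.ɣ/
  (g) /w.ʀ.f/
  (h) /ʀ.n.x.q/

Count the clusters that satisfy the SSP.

3

(a) 3-3-5 → violates
(b) 3-5-3 → violates
(c) 2-5-1 → violates
(d) 4-6-2-1 → violates
(e) 6-3-2-1 → obeys
(f) 5-1-3 → violates
(g) 6-5-3 → obeys
(h) 5-4-3-1 → obeys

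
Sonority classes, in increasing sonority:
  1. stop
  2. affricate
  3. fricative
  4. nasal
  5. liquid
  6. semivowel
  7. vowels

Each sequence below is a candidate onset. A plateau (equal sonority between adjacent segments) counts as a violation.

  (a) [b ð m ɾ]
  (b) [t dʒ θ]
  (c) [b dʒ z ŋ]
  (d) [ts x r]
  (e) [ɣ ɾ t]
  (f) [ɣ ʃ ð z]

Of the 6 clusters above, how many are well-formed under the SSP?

4

(a) [b ð m ɾ]: profile 1-3-4-5 — obeys.
(b) [t dʒ θ]: profile 1-2-3 — obeys.
(c) [b dʒ z ŋ]: profile 1-2-3-4 — obeys.
(d) [ts x r]: profile 2-3-5 — obeys.
(e) [ɣ ɾ t]: profile 3-5-1 — violates.
(f) [ɣ ʃ ð z]: profile 3-3-3-3 — violates.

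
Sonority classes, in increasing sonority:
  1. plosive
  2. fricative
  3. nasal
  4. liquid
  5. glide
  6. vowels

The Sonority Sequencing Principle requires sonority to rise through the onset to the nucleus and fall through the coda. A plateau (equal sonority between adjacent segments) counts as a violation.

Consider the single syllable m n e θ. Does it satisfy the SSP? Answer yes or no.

no

Onset: /m/ is a nasal (sonority 3), /n/ is a nasal (sonority 3); then the nucleus /e/ (sonority 6).
Onset profile 3-3-6 — does not strictly rise throughout.
Coda: /θ/ is a fricative (sonority 2).
Coda profile 6-2 — falls from the nucleus.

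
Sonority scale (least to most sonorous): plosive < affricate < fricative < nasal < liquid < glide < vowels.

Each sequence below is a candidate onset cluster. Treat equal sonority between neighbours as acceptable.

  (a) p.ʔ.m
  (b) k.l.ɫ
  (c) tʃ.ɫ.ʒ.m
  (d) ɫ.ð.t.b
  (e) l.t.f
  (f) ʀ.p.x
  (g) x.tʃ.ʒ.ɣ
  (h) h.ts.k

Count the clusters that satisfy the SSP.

(a) 1-1-4 → obeys
(b) 1-5-5 → obeys
(c) 2-5-3-4 → violates
(d) 5-3-1-1 → violates
(e) 5-1-3 → violates
(f) 5-1-3 → violates
(g) 3-2-3-3 → violates
(h) 3-2-1 → violates

2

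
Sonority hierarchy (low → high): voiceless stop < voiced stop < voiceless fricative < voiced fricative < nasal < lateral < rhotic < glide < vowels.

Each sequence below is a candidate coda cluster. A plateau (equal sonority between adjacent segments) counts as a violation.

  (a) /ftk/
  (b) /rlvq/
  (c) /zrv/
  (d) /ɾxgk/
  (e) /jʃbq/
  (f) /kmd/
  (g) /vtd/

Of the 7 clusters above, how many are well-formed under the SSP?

(a) sonority 3-1-1: ill-formed.
(b) sonority 7-6-4-1: well-formed.
(c) sonority 4-7-4: ill-formed.
(d) sonority 7-3-2-1: well-formed.
(e) sonority 8-3-2-1: well-formed.
(f) sonority 1-5-2: ill-formed.
(g) sonority 4-1-2: ill-formed.

3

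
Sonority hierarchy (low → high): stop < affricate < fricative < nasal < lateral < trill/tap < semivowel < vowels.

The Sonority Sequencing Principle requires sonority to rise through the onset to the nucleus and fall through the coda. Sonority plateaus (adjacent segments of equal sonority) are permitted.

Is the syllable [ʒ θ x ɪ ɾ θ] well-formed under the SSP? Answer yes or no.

yes

Onset: /ʒ/ is a fricative (sonority 3), /θ/ is a fricative (sonority 3), /x/ is a fricative (sonority 3); then the nucleus /ɪ/ (sonority 8).
Onset profile 3-3-3-8 — rises to the nucleus.
Coda: /ɾ/ is a trill/tap (sonority 6), /θ/ is a fricative (sonority 3).
Coda profile 8-6-3 — falls from the nucleus.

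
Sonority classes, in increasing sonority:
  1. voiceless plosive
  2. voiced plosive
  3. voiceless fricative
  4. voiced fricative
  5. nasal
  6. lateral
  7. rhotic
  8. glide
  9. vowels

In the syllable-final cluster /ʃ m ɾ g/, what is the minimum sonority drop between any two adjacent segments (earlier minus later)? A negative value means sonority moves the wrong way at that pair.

/ʃ/ is a voiceless fricative (sonority 3).
/m/ is a nasal (sonority 5).
/ɾ/ is a rhotic (sonority 7).
/g/ is a voiced plosive (sonority 2).
/ʃ/→/m/: change -2.
/m/→/ɾ/: change -2.
/ɾ/→/g/: change +5.
Minimum = -2.

-2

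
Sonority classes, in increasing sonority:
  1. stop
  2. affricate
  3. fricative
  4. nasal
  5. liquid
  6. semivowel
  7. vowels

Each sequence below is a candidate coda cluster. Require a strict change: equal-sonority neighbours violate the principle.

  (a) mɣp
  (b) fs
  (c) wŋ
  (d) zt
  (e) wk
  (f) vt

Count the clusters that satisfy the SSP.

5

(a) sonority 4-3-1: well-formed.
(b) sonority 3-3: ill-formed.
(c) sonority 6-4: well-formed.
(d) sonority 3-1: well-formed.
(e) sonority 6-1: well-formed.
(f) sonority 3-1: well-formed.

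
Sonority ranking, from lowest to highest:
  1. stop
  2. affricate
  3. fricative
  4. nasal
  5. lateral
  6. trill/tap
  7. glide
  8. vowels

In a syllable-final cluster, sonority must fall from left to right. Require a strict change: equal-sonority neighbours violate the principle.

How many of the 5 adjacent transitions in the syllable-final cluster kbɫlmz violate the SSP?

3

/k/: stop = 1.
/b/: stop = 1.
/ɫ/: lateral = 5.
/l/: lateral = 5.
/m/: nasal = 4.
/z/: fricative = 3.
/k/→/b/: 1→1 (plateau) — violation.
/b/→/ɫ/: 1→5 (does not fall) — violation.
/ɫ/→/l/: 5→5 (plateau) — violation.
/l/→/m/: 5→4 (falls) — ok.
/m/→/z/: 4→3 (falls) — ok.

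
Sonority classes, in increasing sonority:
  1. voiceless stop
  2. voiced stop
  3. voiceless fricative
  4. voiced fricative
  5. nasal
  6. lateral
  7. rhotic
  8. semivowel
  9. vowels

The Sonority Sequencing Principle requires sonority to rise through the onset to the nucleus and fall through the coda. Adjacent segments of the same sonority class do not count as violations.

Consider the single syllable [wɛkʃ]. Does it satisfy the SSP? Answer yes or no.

Onset: /w/ is a semivowel (sonority 8); then the nucleus /ɛ/ (sonority 9).
Onset profile 8-9 — rises to the nucleus.
Coda: /k/ is a voiceless stop (sonority 1), /ʃ/ is a voiceless fricative (sonority 3).
Coda profile 9-1-3 — does not fall throughout.

no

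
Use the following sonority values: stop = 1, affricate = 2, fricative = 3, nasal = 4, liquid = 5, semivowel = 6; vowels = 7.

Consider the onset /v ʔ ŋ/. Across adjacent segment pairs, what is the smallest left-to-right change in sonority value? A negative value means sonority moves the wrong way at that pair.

/v/ — fricative, sonority 3.
/ʔ/ — stop, sonority 1.
/ŋ/ — nasal, sonority 4.
/v/→/ʔ/: change -2.
/ʔ/→/ŋ/: change +3.
Minimum = -2.

-2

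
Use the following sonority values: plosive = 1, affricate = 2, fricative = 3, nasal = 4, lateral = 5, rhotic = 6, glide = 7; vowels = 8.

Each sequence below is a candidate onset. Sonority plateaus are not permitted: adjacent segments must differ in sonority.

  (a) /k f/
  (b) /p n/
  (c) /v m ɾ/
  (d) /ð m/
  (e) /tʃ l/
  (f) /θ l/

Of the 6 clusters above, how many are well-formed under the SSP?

6

(a) /k f/: profile 1-3 — obeys.
(b) /p n/: profile 1-4 — obeys.
(c) /v m ɾ/: profile 3-4-6 — obeys.
(d) /ð m/: profile 3-4 — obeys.
(e) /tʃ l/: profile 2-5 — obeys.
(f) /θ l/: profile 3-5 — obeys.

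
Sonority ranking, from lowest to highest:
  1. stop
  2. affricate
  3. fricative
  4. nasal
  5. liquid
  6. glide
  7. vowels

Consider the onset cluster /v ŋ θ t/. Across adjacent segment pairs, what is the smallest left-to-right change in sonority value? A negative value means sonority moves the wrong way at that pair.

-2

/v/ is a fricative (sonority 3).
/ŋ/ is a nasal (sonority 4).
/θ/ is a fricative (sonority 3).
/t/ is a stop (sonority 1).
/v/→/ŋ/: change +1.
/ŋ/→/θ/: change -1.
/θ/→/t/: change -2.
Minimum = -2.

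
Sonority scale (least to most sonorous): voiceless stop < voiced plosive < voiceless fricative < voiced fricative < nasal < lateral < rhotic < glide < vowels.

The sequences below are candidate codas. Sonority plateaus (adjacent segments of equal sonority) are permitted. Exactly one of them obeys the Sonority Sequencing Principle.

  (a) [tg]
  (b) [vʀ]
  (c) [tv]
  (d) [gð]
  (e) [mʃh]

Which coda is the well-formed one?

(a) 1-2 → violates
(b) 4-7 → violates
(c) 1-4 → violates
(d) 2-4 → violates
(e) 5-3-3 → obeys

e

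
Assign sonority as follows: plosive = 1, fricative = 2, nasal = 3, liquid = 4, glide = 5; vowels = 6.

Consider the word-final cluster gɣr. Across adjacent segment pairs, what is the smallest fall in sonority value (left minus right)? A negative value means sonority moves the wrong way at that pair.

/g/ — plosive, sonority 1.
/ɣ/ — fricative, sonority 2.
/r/ — liquid, sonority 4.
/g/→/ɣ/: change -1.
/ɣ/→/r/: change -2.
Minimum = -2.

-2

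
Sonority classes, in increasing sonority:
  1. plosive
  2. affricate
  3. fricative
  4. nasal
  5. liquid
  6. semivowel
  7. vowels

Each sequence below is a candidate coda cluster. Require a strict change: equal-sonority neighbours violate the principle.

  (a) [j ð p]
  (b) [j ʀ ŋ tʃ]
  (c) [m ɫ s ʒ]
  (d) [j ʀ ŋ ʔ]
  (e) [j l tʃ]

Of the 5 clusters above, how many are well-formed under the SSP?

4

(a) sonority 6-3-1: well-formed.
(b) sonority 6-5-4-2: well-formed.
(c) sonority 4-5-3-3: ill-formed.
(d) sonority 6-5-4-1: well-formed.
(e) sonority 6-5-2: well-formed.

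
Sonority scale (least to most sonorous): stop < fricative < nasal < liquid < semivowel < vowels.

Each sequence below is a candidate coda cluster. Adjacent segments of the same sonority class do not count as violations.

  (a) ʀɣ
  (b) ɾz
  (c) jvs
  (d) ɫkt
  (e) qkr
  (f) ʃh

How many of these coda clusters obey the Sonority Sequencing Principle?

(a) 4-2 → obeys
(b) 4-2 → obeys
(c) 5-2-2 → obeys
(d) 4-1-1 → obeys
(e) 1-1-4 → violates
(f) 2-2 → obeys

5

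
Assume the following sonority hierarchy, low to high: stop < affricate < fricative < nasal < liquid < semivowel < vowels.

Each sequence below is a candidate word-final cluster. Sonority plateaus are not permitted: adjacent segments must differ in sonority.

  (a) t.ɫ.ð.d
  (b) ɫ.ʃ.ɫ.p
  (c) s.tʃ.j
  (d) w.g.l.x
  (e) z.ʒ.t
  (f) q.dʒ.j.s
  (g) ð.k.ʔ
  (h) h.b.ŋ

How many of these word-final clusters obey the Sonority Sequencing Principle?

0

(a) t.ɫ.ð.d: profile 1-5-3-1 — violates.
(b) ɫ.ʃ.ɫ.p: profile 5-3-5-1 — violates.
(c) s.tʃ.j: profile 3-2-6 — violates.
(d) w.g.l.x: profile 6-1-5-3 — violates.
(e) z.ʒ.t: profile 3-3-1 — violates.
(f) q.dʒ.j.s: profile 1-2-6-3 — violates.
(g) ð.k.ʔ: profile 3-1-1 — violates.
(h) h.b.ŋ: profile 3-1-4 — violates.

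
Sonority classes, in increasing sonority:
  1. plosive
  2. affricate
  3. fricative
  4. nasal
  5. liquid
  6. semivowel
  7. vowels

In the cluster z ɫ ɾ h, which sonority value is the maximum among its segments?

5

/z/ is a fricative (sonority 3).
/ɫ/ is a liquid (sonority 5).
/ɾ/ is a liquid (sonority 5).
/h/ is a fricative (sonority 3).
The maximum is 5.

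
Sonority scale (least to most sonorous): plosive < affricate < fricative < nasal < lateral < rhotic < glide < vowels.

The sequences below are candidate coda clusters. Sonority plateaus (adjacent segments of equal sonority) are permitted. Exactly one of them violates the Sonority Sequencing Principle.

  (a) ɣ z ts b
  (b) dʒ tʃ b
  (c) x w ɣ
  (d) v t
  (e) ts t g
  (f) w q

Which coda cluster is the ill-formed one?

(a) sonority 3-3-2-1: well-formed.
(b) sonority 2-2-1: well-formed.
(c) sonority 3-7-3: ill-formed.
(d) sonority 3-1: well-formed.
(e) sonority 2-1-1: well-formed.
(f) sonority 7-1: well-formed.

c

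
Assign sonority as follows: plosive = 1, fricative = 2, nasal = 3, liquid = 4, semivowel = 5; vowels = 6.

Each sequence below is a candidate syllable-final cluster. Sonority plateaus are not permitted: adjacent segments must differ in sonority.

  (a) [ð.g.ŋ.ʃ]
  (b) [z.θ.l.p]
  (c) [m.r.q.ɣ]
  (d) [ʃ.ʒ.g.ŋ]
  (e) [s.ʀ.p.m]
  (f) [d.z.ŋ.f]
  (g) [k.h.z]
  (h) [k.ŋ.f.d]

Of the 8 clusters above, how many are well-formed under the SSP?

(a) [ð.g.ŋ.ʃ]: profile 2-1-3-2 — violates.
(b) [z.θ.l.p]: profile 2-2-4-1 — violates.
(c) [m.r.q.ɣ]: profile 3-4-1-2 — violates.
(d) [ʃ.ʒ.g.ŋ]: profile 2-2-1-3 — violates.
(e) [s.ʀ.p.m]: profile 2-4-1-3 — violates.
(f) [d.z.ŋ.f]: profile 1-2-3-2 — violates.
(g) [k.h.z]: profile 1-2-2 — violates.
(h) [k.ŋ.f.d]: profile 1-3-2-1 — violates.

0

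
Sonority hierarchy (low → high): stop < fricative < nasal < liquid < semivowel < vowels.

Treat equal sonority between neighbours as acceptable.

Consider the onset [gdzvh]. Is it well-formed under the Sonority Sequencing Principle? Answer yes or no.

/g/ — stop, sonority 1.
/d/ — stop, sonority 1.
/z/ — fricative, sonority 2.
/v/ — fricative, sonority 2.
/h/ — fricative, sonority 2.
The profile 1-1-2-2-2 is non-decreasing (plateaus allowed), so the onset satisfies the SSP.

yes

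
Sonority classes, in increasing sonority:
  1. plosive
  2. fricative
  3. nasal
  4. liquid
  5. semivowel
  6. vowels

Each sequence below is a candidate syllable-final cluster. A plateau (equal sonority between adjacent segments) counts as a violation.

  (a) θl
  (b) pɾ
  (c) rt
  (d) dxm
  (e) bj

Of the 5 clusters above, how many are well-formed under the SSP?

1

(a) 2-4 → violates
(b) 1-4 → violates
(c) 4-1 → obeys
(d) 1-2-3 → violates
(e) 1-5 → violates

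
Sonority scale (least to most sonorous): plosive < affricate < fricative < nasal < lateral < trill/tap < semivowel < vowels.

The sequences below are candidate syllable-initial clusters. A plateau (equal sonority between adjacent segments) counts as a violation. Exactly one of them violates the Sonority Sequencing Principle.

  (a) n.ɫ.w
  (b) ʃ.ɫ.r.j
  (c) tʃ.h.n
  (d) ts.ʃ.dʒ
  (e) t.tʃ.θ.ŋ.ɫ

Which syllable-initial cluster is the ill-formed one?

d

(a) sonority 4-5-7: well-formed.
(b) sonority 3-5-6-7: well-formed.
(c) sonority 2-3-4: well-formed.
(d) sonority 2-3-2: ill-formed.
(e) sonority 1-2-3-4-5: well-formed.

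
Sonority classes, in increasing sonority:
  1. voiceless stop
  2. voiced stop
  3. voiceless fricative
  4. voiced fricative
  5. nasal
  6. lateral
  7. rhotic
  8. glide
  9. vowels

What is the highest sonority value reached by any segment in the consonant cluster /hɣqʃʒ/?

/h/: voiceless fricative = 3.
/ɣ/: voiced fricative = 4.
/q/: voiceless stop = 1.
/ʃ/: voiceless fricative = 3.
/ʒ/: voiced fricative = 4.
The maximum is 4.

4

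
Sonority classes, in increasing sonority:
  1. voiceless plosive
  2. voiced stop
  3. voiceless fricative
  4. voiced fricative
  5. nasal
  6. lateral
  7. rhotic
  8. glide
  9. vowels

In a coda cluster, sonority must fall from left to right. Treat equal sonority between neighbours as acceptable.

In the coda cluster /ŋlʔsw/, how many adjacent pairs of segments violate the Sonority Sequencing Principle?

3

/ŋ/: nasal = 5.
/l/: lateral = 6.
/ʔ/: voiceless plosive = 1.
/s/: voiceless fricative = 3.
/w/: glide = 8.
/ŋ/→/l/: 5→6 (does not fall) — violation.
/l/→/ʔ/: 6→1 (falls) — ok.
/ʔ/→/s/: 1→3 (does not fall) — violation.
/s/→/w/: 3→8 (does not fall) — violation.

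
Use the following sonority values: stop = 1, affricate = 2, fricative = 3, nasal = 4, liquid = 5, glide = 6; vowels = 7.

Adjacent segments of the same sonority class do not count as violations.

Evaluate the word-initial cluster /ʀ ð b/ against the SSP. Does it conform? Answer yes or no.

/ʀ/ is a liquid (sonority 5).
/ð/ is a fricative (sonority 3).
/b/ is a stop (sonority 1).
The profile is 5-3-1. Between /ʀ/ (5) and /ð/ (3) sonority does not rise, so the cluster violates the SSP.

no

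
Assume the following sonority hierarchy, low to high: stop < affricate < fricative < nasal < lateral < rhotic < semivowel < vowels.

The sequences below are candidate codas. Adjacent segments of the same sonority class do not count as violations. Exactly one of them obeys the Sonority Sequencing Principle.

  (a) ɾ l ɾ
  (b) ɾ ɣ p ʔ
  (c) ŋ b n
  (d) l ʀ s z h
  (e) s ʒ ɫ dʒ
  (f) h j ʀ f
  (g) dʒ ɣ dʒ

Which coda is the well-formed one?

(a) ɾ l ɾ: profile 6-5-6 — violates.
(b) ɾ ɣ p ʔ: profile 6-3-1-1 — obeys.
(c) ŋ b n: profile 4-1-4 — violates.
(d) l ʀ s z h: profile 5-6-3-3-3 — violates.
(e) s ʒ ɫ dʒ: profile 3-3-5-2 — violates.
(f) h j ʀ f: profile 3-7-6-3 — violates.
(g) dʒ ɣ dʒ: profile 2-3-2 — violates.

b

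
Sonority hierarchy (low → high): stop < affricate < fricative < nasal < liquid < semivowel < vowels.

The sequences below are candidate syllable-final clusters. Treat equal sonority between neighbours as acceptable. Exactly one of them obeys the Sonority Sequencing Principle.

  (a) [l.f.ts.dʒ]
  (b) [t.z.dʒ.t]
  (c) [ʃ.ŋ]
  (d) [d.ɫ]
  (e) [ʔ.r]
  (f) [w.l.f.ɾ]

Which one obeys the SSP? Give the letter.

(a) sonority 5-3-2-2: well-formed.
(b) sonority 1-3-2-1: ill-formed.
(c) sonority 3-4: ill-formed.
(d) sonority 1-5: ill-formed.
(e) sonority 1-5: ill-formed.
(f) sonority 6-5-3-5: ill-formed.

a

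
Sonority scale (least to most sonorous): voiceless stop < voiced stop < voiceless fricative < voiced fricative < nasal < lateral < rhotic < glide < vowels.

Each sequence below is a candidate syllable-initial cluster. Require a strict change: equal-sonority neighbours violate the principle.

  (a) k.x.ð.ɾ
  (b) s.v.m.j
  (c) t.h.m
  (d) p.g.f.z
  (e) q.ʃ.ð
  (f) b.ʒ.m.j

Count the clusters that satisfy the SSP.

6

(a) sonority 1-3-4-7: well-formed.
(b) sonority 3-4-5-8: well-formed.
(c) sonority 1-3-5: well-formed.
(d) sonority 1-2-3-4: well-formed.
(e) sonority 1-3-4: well-formed.
(f) sonority 2-4-5-8: well-formed.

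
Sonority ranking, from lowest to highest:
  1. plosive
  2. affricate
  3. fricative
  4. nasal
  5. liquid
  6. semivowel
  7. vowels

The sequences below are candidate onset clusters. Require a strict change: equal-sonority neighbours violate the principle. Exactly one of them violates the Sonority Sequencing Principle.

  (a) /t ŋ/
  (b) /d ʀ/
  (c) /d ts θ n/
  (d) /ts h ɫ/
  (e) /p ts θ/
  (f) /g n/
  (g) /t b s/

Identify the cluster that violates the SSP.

(a) sonority 1-4: well-formed.
(b) sonority 1-5: well-formed.
(c) sonority 1-2-3-4: well-formed.
(d) sonority 2-3-5: well-formed.
(e) sonority 1-2-3: well-formed.
(f) sonority 1-4: well-formed.
(g) sonority 1-1-3: ill-formed.

g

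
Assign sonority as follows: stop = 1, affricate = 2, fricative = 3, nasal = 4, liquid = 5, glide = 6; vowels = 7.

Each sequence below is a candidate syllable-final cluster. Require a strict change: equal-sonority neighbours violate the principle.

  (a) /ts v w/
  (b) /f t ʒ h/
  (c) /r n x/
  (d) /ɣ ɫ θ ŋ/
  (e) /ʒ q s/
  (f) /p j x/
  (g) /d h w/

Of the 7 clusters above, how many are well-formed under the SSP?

(a) /ts v w/: profile 2-3-6 — violates.
(b) /f t ʒ h/: profile 3-1-3-3 — violates.
(c) /r n x/: profile 5-4-3 — obeys.
(d) /ɣ ɫ θ ŋ/: profile 3-5-3-4 — violates.
(e) /ʒ q s/: profile 3-1-3 — violates.
(f) /p j x/: profile 1-6-3 — violates.
(g) /d h w/: profile 1-3-6 — violates.

1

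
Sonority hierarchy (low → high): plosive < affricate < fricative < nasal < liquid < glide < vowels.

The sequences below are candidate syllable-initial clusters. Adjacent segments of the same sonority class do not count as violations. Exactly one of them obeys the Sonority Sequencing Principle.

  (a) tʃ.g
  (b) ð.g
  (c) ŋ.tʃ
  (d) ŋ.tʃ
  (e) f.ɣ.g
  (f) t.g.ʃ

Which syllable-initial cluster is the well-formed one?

f

(a) tʃ.g: profile 2-1 — violates.
(b) ð.g: profile 3-1 — violates.
(c) ŋ.tʃ: profile 4-2 — violates.
(d) ŋ.tʃ: profile 4-2 — violates.
(e) f.ɣ.g: profile 3-3-1 — violates.
(f) t.g.ʃ: profile 1-1-3 — obeys.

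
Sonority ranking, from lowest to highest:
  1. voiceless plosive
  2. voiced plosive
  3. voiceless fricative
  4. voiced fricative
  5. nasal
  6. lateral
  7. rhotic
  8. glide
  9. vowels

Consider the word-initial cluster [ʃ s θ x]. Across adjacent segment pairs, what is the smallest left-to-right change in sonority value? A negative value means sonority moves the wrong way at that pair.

0

/ʃ/: voiceless fricative = 3.
/s/: voiceless fricative = 3.
/θ/: voiceless fricative = 3.
/x/: voiceless fricative = 3.
/ʃ/→/s/: change +0.
/s/→/θ/: change +0.
/θ/→/x/: change +0.
Minimum = 0.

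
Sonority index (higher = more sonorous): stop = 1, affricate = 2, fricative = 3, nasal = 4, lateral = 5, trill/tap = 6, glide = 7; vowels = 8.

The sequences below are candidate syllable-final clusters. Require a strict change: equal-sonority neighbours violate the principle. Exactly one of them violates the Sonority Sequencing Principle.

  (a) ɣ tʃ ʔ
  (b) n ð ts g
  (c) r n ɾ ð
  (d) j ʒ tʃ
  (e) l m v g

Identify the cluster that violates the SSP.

(a) 3-2-1 → obeys
(b) 4-3-2-1 → obeys
(c) 6-4-6-3 → violates
(d) 7-3-2 → obeys
(e) 5-4-3-1 → obeys

c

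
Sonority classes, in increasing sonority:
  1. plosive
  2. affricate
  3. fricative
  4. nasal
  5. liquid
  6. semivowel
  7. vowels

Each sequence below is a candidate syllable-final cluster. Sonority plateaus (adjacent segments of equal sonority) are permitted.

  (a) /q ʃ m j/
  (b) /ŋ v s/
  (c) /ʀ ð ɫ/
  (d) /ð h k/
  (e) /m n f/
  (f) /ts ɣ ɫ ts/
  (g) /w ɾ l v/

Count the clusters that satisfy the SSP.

(a) /q ʃ m j/: profile 1-3-4-6 — violates.
(b) /ŋ v s/: profile 4-3-3 — obeys.
(c) /ʀ ð ɫ/: profile 5-3-5 — violates.
(d) /ð h k/: profile 3-3-1 — obeys.
(e) /m n f/: profile 4-4-3 — obeys.
(f) /ts ɣ ɫ ts/: profile 2-3-5-2 — violates.
(g) /w ɾ l v/: profile 6-5-5-3 — obeys.

4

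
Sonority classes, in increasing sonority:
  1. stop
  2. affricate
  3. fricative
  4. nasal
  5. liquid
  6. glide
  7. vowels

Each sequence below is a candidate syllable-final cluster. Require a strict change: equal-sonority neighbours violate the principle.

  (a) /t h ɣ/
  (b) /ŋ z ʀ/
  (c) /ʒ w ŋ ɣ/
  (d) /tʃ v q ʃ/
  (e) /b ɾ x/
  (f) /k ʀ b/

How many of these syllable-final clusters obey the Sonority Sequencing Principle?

(a) sonority 1-3-3: ill-formed.
(b) sonority 4-3-5: ill-formed.
(c) sonority 3-6-4-3: ill-formed.
(d) sonority 2-3-1-3: ill-formed.
(e) sonority 1-5-3: ill-formed.
(f) sonority 1-5-1: ill-formed.

0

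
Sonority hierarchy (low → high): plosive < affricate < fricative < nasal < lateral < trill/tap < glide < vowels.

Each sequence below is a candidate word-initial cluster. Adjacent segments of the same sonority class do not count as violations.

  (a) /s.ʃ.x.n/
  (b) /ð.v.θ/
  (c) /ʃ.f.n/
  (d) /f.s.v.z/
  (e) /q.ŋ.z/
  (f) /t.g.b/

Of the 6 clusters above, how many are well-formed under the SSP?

(a) /s.ʃ.x.n/: profile 3-3-3-4 — obeys.
(b) /ð.v.θ/: profile 3-3-3 — obeys.
(c) /ʃ.f.n/: profile 3-3-4 — obeys.
(d) /f.s.v.z/: profile 3-3-3-3 — obeys.
(e) /q.ŋ.z/: profile 1-4-3 — violates.
(f) /t.g.b/: profile 1-1-1 — obeys.

5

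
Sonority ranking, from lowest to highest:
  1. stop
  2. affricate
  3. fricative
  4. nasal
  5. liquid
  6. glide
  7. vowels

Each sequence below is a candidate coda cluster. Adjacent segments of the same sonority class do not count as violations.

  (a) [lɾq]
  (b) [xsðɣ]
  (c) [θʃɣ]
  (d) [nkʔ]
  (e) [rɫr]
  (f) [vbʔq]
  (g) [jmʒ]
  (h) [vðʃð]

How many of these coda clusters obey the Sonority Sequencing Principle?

(a) [lɾq]: profile 5-5-1 — obeys.
(b) [xsðɣ]: profile 3-3-3-3 — obeys.
(c) [θʃɣ]: profile 3-3-3 — obeys.
(d) [nkʔ]: profile 4-1-1 — obeys.
(e) [rɫr]: profile 5-5-5 — obeys.
(f) [vbʔq]: profile 3-1-1-1 — obeys.
(g) [jmʒ]: profile 6-4-3 — obeys.
(h) [vðʃð]: profile 3-3-3-3 — obeys.

8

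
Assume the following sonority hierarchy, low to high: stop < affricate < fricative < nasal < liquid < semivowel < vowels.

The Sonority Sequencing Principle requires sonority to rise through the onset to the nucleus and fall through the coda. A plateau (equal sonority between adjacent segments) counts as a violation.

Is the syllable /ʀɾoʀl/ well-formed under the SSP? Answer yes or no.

Onset: /ʀ/ is a liquid (sonority 5), /ɾ/ is a liquid (sonority 5); then the nucleus /o/ (sonority 7).
Onset profile 5-5-7 — does not strictly rise throughout.
Coda: /ʀ/ is a liquid (sonority 5), /l/ is a liquid (sonority 5).
Coda profile 7-5-5 — does not strictly fall throughout.

no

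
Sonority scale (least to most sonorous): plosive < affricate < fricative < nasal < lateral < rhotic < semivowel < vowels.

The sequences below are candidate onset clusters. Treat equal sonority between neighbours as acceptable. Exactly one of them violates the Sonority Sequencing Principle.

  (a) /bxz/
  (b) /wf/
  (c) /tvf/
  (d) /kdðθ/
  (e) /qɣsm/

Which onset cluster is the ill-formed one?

(a) sonority 1-3-3: well-formed.
(b) sonority 7-3: ill-formed.
(c) sonority 1-3-3: well-formed.
(d) sonority 1-1-3-3: well-formed.
(e) sonority 1-3-3-4: well-formed.

b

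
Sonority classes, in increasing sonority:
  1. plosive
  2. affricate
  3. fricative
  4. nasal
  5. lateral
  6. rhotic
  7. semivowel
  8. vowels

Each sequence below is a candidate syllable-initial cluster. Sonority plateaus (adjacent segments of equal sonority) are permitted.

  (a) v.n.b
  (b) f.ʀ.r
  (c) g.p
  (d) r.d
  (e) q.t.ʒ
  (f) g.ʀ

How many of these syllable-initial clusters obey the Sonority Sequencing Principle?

4

(a) sonority 3-4-1: ill-formed.
(b) sonority 3-6-6: well-formed.
(c) sonority 1-1: well-formed.
(d) sonority 6-1: ill-formed.
(e) sonority 1-1-3: well-formed.
(f) sonority 1-6: well-formed.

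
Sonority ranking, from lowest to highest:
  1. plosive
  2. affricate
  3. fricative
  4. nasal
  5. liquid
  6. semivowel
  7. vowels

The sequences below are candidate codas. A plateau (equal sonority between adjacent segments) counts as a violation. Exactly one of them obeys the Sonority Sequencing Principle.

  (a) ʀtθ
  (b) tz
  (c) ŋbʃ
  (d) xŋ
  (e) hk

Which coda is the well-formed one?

(a) ʀtθ: profile 5-1-3 — violates.
(b) tz: profile 1-3 — violates.
(c) ŋbʃ: profile 4-1-3 — violates.
(d) xŋ: profile 3-4 — violates.
(e) hk: profile 3-1 — obeys.

e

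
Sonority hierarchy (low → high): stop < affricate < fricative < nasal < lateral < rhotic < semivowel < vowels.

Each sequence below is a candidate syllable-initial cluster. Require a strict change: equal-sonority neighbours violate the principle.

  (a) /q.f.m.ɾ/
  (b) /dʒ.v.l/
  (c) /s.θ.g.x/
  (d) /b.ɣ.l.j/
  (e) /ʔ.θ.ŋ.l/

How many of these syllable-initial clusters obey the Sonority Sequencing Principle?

(a) sonority 1-3-4-6: well-formed.
(b) sonority 2-3-5: well-formed.
(c) sonority 3-3-1-3: ill-formed.
(d) sonority 1-3-5-7: well-formed.
(e) sonority 1-3-4-5: well-formed.

4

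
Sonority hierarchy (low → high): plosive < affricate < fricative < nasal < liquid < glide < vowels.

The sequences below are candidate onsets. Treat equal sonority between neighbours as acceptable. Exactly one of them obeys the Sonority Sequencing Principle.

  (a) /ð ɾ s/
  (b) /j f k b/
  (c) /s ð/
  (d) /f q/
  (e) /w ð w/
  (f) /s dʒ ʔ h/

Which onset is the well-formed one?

(a) 3-5-3 → violates
(b) 6-3-1-1 → violates
(c) 3-3 → obeys
(d) 3-1 → violates
(e) 6-3-6 → violates
(f) 3-2-1-3 → violates

c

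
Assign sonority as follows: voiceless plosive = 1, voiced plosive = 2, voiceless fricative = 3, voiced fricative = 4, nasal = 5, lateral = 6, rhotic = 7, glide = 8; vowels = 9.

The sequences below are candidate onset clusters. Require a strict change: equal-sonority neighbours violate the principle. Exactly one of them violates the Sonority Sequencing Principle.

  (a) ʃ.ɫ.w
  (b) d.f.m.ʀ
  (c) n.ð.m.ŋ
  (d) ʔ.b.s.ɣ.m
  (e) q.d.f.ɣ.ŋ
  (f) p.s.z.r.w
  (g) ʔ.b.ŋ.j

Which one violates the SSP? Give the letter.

(a) 3-6-8 → obeys
(b) 2-3-5-7 → obeys
(c) 5-4-5-5 → violates
(d) 1-2-3-4-5 → obeys
(e) 1-2-3-4-5 → obeys
(f) 1-3-4-7-8 → obeys
(g) 1-2-5-8 → obeys

c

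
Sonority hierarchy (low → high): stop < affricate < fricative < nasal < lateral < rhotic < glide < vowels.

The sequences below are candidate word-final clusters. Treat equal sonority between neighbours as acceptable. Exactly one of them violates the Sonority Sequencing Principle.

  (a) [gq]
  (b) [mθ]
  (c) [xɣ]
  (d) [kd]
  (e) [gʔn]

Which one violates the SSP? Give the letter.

e

(a) 1-1 → obeys
(b) 4-3 → obeys
(c) 3-3 → obeys
(d) 1-1 → obeys
(e) 1-1-4 → violates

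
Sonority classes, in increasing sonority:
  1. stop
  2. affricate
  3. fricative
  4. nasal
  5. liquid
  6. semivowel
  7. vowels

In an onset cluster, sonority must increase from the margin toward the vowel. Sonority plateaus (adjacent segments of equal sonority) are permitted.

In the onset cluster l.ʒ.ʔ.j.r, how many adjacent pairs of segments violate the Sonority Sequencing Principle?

/l/ is a liquid (sonority 5).
/ʒ/ is a fricative (sonority 3).
/ʔ/ is a stop (sonority 1).
/j/ is a semivowel (sonority 6).
/r/ is a liquid (sonority 5).
/l/→/ʒ/: 5→3 (does not rise) — violation.
/ʒ/→/ʔ/: 3→1 (does not rise) — violation.
/ʔ/→/j/: 1→6 (rises) — ok.
/j/→/r/: 6→5 (does not rise) — violation.

3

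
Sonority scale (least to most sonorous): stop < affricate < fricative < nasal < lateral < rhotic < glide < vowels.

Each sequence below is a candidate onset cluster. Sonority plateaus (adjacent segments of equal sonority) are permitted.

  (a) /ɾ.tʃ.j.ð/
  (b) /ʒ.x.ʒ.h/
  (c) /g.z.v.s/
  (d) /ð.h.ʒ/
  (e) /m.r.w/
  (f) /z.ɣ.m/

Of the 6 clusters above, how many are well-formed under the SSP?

(a) sonority 6-2-7-3: ill-formed.
(b) sonority 3-3-3-3: well-formed.
(c) sonority 1-3-3-3: well-formed.
(d) sonority 3-3-3: well-formed.
(e) sonority 4-6-7: well-formed.
(f) sonority 3-3-4: well-formed.

5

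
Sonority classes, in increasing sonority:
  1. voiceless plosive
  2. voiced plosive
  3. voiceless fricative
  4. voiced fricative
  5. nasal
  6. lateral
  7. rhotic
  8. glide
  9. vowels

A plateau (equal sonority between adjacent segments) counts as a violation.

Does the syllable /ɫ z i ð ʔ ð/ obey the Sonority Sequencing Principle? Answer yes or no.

no

Onset: /ɫ/ is a lateral (sonority 6), /z/ is a voiced fricative (sonority 4); then the nucleus /i/ (sonority 9).
Onset profile 6-4-9 — does not strictly rise throughout.
Coda: /ð/ is a voiced fricative (sonority 4), /ʔ/ is a voiceless plosive (sonority 1), /ð/ is a voiced fricative (sonority 4).
Coda profile 9-4-1-4 — does not strictly fall throughout.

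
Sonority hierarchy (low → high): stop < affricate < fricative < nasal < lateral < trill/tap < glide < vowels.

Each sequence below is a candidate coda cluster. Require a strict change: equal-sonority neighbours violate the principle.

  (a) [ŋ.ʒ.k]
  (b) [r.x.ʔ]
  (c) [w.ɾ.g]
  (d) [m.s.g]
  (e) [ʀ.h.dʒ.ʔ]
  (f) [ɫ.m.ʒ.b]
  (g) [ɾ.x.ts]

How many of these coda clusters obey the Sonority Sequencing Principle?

(a) 4-3-1 → obeys
(b) 6-3-1 → obeys
(c) 7-6-1 → obeys
(d) 4-3-1 → obeys
(e) 6-3-2-1 → obeys
(f) 5-4-3-1 → obeys
(g) 6-3-2 → obeys

7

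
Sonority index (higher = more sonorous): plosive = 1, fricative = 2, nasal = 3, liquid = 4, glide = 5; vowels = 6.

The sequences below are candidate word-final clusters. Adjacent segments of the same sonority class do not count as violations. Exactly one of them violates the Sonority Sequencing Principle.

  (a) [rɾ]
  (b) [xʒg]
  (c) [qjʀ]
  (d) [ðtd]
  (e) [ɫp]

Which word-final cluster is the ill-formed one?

(a) sonority 4-4: well-formed.
(b) sonority 2-2-1: well-formed.
(c) sonority 1-5-4: ill-formed.
(d) sonority 2-1-1: well-formed.
(e) sonority 4-1: well-formed.

c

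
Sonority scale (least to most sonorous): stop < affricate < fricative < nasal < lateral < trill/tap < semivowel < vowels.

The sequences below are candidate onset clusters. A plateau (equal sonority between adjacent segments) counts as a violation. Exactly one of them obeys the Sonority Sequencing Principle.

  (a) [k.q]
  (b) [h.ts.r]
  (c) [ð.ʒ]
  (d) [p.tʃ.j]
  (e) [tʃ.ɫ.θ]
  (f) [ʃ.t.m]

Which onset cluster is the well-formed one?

d

(a) sonority 1-1: ill-formed.
(b) sonority 3-2-6: ill-formed.
(c) sonority 3-3: ill-formed.
(d) sonority 1-2-7: well-formed.
(e) sonority 2-5-3: ill-formed.
(f) sonority 3-1-4: ill-formed.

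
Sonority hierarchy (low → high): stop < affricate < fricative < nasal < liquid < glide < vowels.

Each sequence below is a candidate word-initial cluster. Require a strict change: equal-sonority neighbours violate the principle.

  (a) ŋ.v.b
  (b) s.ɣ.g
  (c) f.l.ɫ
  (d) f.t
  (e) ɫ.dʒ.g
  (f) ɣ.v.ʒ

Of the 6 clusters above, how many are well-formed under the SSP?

0

(a) sonority 4-3-1: ill-formed.
(b) sonority 3-3-1: ill-formed.
(c) sonority 3-5-5: ill-formed.
(d) sonority 3-1: ill-formed.
(e) sonority 5-2-1: ill-formed.
(f) sonority 3-3-3: ill-formed.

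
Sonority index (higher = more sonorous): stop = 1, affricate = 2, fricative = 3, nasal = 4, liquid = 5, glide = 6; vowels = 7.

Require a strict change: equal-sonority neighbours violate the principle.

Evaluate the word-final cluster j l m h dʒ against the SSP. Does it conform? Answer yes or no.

yes

/j/ is a glide (sonority 6).
/l/ is a liquid (sonority 5).
/m/ is a nasal (sonority 4).
/h/ is a fricative (sonority 3).
/dʒ/ is an affricate (sonority 2).
The profile 6-5-4-3-2 strictly falls, so the word-final cluster satisfies the SSP.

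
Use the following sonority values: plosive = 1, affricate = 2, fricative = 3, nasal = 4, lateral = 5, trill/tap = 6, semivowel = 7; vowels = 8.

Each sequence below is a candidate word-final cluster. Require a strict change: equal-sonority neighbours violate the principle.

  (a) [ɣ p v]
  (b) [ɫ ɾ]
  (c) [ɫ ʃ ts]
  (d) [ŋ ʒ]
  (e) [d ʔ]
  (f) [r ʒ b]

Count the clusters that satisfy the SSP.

(a) sonority 3-1-3: ill-formed.
(b) sonority 5-6: ill-formed.
(c) sonority 5-3-2: well-formed.
(d) sonority 4-3: well-formed.
(e) sonority 1-1: ill-formed.
(f) sonority 6-3-1: well-formed.

3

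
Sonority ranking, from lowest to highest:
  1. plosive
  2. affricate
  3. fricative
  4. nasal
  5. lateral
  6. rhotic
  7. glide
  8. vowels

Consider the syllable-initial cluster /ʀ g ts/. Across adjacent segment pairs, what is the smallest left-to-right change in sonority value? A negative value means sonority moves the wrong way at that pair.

/ʀ/ — rhotic, sonority 6.
/g/ — plosive, sonority 1.
/ts/ — affricate, sonority 2.
/ʀ/→/g/: change -5.
/g/→/ts/: change +1.
Minimum = -5.

-5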